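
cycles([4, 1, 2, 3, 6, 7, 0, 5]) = (0 4 6)(5 7)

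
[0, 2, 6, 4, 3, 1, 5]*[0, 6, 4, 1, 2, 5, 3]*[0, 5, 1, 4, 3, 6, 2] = [0, 3, 4, 1, 5, 2, 6]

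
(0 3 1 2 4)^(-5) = ()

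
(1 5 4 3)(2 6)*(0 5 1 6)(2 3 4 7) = (0 5 7 2)(3 6)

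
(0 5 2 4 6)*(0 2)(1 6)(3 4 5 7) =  (0 7 3 4 1 6 2 5)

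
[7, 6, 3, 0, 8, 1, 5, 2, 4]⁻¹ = [3, 5, 7, 2, 8, 6, 1, 0, 4]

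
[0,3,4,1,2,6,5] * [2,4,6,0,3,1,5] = [2,0,3,4,6,5,1] 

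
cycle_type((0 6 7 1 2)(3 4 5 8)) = 4.5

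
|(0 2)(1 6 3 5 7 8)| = 6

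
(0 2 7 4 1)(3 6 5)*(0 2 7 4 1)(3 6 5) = (0 7 1 2 4)(3 5 6)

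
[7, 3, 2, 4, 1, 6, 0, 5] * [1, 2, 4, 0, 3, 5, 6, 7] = [7, 0, 4, 3, 2, 6, 1, 5]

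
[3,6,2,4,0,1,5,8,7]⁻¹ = [4,5,2,0,3,6,1,8,7]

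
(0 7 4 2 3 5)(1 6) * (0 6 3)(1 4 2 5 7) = (0 1 3 7 2)(4 5 6)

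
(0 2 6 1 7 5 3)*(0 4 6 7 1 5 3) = (0 2 7 3 4 6 5)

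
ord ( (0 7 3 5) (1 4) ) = 4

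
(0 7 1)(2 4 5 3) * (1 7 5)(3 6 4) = (0 5 6 4 1)(2 3)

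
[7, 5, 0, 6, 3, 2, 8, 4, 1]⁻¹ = [2, 8, 5, 4, 7, 1, 3, 0, 6]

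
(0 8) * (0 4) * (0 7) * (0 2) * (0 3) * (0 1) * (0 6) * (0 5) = (0 8 4 7 2 3 1 6 5)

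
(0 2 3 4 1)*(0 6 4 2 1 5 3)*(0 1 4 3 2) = (0 4 5 2 1 6 3)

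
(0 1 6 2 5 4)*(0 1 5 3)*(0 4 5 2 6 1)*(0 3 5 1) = (0 2 5 1)(3 4)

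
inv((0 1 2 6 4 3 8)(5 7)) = (0 8 3 4 6 2 1)(5 7)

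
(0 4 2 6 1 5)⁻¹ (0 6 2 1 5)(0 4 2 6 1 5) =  (0 4 1 6 5)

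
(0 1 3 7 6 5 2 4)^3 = (0 7 2 1 6 4 3 5)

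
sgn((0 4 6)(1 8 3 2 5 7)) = -1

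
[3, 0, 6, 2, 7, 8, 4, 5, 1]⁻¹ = [1, 8, 3, 0, 6, 7, 2, 4, 5]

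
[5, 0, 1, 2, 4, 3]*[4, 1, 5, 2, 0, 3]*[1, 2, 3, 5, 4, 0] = [5, 4, 2, 0, 1, 3]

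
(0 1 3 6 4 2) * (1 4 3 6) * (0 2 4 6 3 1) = (0 6 1 3)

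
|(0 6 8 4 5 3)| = 6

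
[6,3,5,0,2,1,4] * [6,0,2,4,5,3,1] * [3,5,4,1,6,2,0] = [5,6,1,0,4,3,2]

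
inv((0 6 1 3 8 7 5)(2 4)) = (0 5 7 8 3 1 6)(2 4)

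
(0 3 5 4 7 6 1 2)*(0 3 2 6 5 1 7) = (0 2 3 1 6 7 5 4)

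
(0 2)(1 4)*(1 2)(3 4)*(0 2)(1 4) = (0 4)(1 3)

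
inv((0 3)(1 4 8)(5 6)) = (0 3)(1 8 4)(5 6)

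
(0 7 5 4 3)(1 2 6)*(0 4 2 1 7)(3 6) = (2 3 4 6 7 5)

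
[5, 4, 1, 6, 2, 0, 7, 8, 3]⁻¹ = [5, 2, 4, 8, 1, 0, 3, 6, 7]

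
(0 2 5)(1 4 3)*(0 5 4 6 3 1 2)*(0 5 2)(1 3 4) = (0 5 2 1 6 4 3)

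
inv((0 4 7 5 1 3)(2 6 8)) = (0 3 1 5 7 4)(2 8 6)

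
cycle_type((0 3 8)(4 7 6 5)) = 3.4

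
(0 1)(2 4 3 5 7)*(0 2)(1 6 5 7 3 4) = (0 6 5 3 7)(1 2)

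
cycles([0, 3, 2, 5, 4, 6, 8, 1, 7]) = (1 3 5 6 8 7)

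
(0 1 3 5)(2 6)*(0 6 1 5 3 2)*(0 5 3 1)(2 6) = (0 3 1 6 5 2)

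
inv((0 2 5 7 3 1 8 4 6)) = (0 6 4 8 1 3 7 5 2)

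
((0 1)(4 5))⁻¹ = (0 1)(4 5)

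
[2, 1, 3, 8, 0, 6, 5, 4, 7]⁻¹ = [4, 1, 0, 2, 7, 6, 5, 8, 3]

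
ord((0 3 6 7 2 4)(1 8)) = 6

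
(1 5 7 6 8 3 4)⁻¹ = (1 4 3 8 6 7 5)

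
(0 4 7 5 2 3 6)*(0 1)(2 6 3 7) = (0 4 2 7 5 6 1)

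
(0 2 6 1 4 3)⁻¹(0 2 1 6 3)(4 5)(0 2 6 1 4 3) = (0 2 6 4 1)(3 5)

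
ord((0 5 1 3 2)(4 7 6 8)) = 20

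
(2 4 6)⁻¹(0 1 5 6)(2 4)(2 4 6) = (0 1 5 2)(4 6)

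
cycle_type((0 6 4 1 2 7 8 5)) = 8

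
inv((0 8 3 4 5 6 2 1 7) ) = (0 7 1 2 6 5 4 3 8) 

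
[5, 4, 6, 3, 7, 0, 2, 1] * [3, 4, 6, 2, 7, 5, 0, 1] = [5, 7, 0, 2, 1, 3, 6, 4]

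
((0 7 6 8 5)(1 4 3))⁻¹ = (0 5 8 6 7)(1 3 4)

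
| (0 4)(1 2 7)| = 6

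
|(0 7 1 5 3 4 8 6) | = 8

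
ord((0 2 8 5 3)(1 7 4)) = 15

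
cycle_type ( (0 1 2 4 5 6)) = 6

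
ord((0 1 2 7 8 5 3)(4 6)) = 14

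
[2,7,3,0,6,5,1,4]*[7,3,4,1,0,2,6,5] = [4,5,1,7,6,2,3,0]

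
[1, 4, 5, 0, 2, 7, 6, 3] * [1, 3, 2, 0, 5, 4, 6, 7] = [3, 5, 4, 1, 2, 7, 6, 0]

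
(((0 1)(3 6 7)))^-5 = (0 1)(3 6 7)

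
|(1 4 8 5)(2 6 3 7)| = 4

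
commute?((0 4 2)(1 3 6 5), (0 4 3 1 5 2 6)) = no:(0 4 2)(1 3 6 5) * (0 4 3 1 5 2 6) = (0 3)(2 4 6), (0 4 3 1 5 2 6) * (0 4 2)(1 3 6 5) = (0 2 5)(4 6)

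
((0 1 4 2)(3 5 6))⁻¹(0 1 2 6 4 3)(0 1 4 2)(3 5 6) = (0 3 2 5 1 4)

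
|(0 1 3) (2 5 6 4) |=12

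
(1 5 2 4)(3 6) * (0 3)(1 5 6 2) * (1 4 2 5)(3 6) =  (0 6)(1 3 5 4)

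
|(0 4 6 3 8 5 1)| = 7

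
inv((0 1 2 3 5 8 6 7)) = (0 7 6 8 5 3 2 1)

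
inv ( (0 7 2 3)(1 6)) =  (0 3 2 7)(1 6)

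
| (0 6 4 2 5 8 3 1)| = 8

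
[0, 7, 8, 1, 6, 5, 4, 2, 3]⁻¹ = [0, 3, 7, 8, 6, 5, 4, 1, 2]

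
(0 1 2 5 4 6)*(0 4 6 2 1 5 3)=(0 5 6 4 2 3)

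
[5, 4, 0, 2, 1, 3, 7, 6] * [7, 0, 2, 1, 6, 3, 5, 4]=[3, 6, 7, 2, 0, 1, 4, 5]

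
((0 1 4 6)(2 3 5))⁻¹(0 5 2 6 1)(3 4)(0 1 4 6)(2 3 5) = (0 4 1 2 3)(5 6)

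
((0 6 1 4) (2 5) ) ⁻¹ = (0 4 1 6) (2 5) 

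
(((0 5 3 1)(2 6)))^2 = (0 3)(1 5)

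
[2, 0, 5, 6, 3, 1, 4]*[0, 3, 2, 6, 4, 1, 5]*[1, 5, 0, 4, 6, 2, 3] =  [0, 1, 5, 2, 3, 4, 6]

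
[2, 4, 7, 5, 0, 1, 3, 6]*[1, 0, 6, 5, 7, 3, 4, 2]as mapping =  [0→6, 1→7, 2→2, 3→3, 4→1, 5→0, 6→5, 7→4]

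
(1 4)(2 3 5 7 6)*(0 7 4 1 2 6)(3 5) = (0 7)(2 5 4)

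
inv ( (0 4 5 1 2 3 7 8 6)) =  (0 6 8 7 3 2 1 5 4)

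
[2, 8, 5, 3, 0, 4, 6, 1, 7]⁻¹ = [4, 7, 0, 3, 5, 2, 6, 8, 1]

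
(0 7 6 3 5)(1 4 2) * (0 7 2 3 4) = (0 2 1)(3 5 7 6 4)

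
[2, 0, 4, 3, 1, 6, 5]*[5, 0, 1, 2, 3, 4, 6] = [1, 5, 3, 2, 0, 6, 4]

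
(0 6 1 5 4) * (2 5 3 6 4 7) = (0 4)(1 3 6)(2 5 7)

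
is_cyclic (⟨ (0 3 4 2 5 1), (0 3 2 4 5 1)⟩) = no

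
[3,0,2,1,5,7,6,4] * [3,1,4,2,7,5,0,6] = [2,3,4,1,5,6,0,7]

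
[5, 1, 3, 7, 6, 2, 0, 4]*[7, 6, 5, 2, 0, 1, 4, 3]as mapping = [0→1, 1→6, 2→2, 3→3, 4→4, 5→5, 6→7, 7→0]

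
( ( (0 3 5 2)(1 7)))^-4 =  ()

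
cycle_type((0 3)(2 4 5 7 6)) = 2.5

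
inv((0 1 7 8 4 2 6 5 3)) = (0 3 5 6 2 4 8 7 1)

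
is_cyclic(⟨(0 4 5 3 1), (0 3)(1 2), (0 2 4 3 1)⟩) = no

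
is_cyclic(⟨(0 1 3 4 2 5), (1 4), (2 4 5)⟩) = no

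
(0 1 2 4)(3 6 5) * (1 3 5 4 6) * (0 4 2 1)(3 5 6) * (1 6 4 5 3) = (0 3)(1 6 2)(4 5)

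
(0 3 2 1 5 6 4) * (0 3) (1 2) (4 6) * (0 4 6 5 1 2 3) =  (0 4) (2 3) (5 6) 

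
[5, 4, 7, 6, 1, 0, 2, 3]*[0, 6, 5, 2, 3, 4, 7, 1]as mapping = [0→4, 1→3, 2→1, 3→7, 4→6, 5→0, 6→5, 7→2]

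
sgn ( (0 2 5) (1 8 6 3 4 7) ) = -1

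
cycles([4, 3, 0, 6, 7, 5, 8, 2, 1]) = (0 4 7 2)(1 3 6 8)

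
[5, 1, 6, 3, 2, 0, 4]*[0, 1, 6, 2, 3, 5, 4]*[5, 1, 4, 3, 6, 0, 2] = [0, 1, 6, 4, 2, 5, 3]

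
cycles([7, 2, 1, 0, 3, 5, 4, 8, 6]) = (0 7 8 6 4 3)(1 2)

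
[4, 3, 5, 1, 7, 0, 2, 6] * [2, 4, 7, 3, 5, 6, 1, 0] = [5, 3, 6, 4, 0, 2, 7, 1]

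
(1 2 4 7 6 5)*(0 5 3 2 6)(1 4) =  (0 5 4 7)(1 6 3 2)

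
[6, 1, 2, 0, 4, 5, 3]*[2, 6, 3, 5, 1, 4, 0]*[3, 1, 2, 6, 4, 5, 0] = [3, 0, 6, 2, 1, 4, 5]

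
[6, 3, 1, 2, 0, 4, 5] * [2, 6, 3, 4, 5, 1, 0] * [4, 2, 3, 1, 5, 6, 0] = [4, 5, 0, 1, 3, 6, 2]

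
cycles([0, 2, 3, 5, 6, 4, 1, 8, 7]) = (1 2 3 5 4 6)(7 8)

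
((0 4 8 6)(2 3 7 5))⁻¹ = (0 6 8 4)(2 5 7 3)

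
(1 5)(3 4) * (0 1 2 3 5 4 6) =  (0 1 4 5 2 3 6)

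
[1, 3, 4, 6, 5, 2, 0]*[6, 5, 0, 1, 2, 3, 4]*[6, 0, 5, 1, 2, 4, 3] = [4, 0, 5, 2, 1, 6, 3] 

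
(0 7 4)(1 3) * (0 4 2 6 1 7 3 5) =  (0 3 7 2 6 1 5)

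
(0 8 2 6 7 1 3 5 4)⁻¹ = (0 4 5 3 1 7 6 2 8)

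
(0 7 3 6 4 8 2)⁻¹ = (0 2 8 4 6 3 7)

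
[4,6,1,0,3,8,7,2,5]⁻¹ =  [3,2,7,4,0,8,1,6,5]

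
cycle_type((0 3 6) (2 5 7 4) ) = 3.4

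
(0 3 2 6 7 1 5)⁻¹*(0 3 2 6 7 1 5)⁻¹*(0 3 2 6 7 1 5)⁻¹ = (0 7 3 1 2 5 6)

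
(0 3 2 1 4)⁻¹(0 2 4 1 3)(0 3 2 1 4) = (0 4 2 3 1)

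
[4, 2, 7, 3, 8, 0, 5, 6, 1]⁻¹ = [5, 8, 1, 3, 0, 6, 7, 2, 4]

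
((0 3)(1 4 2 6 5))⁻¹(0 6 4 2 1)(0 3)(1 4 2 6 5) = (2 6 4 3 5)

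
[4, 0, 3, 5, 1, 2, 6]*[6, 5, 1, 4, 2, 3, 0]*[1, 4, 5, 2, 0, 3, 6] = [5, 6, 0, 2, 3, 4, 1]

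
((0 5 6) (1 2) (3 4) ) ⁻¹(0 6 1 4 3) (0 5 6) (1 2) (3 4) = (0 2 3 4 5) 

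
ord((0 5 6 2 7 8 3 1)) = 8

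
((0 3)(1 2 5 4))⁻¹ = (0 3)(1 4 5 2)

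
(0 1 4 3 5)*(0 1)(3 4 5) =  (1 5)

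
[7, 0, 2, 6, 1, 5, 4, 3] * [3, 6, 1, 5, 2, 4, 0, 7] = [7, 3, 1, 0, 6, 4, 2, 5]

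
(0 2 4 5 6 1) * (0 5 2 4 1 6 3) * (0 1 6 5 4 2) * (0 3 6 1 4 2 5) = (0 5 6)(1 2)(3 4)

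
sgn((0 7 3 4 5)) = 1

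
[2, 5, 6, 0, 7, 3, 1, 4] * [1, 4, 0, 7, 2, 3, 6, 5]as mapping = [0→0, 1→3, 2→6, 3→1, 4→5, 5→7, 6→4, 7→2]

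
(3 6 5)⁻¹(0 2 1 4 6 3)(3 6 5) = (0 2 1 4 5 6)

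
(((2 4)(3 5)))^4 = ()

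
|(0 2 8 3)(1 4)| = 4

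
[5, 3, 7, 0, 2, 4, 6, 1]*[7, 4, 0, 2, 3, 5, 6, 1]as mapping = [0→5, 1→2, 2→1, 3→7, 4→0, 5→3, 6→6, 7→4]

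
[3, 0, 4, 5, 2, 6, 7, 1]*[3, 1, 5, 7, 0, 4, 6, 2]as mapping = [0→7, 1→3, 2→0, 3→4, 4→5, 5→6, 6→2, 7→1]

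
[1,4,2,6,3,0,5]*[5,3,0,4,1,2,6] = [3,1,0,6,4,5,2]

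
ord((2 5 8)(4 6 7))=3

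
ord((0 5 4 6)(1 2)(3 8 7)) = 12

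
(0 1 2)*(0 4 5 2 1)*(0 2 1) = (0 2 4 5 1)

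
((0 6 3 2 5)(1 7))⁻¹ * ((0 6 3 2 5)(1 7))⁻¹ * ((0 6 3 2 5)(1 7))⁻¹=(0 3 5 6 2)(1 7)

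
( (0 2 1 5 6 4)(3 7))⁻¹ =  (0 4 6 5 1 2)(3 7)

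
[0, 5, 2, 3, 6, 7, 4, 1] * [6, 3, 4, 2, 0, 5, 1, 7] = [6, 5, 4, 2, 1, 7, 0, 3]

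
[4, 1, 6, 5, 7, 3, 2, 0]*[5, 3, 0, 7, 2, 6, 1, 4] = [2, 3, 1, 6, 4, 7, 0, 5]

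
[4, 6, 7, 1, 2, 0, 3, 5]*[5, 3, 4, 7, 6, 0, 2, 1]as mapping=[0→6, 1→2, 2→1, 3→3, 4→4, 5→5, 6→7, 7→0]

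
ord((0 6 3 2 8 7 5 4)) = 8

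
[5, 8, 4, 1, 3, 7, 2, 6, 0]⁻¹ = [8, 3, 6, 4, 2, 0, 7, 5, 1]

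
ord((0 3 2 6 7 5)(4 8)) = 6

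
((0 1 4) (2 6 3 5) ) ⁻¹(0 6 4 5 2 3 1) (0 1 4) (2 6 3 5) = (0 2 6 5 4 1 3) 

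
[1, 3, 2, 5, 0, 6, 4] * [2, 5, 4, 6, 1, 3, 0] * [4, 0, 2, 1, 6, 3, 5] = [3, 5, 6, 1, 2, 4, 0]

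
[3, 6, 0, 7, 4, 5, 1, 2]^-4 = [0, 1, 2, 3, 4, 5, 6, 7]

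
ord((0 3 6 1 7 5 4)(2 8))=14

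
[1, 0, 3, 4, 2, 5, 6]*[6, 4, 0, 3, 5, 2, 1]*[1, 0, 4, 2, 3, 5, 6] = [3, 6, 2, 5, 1, 4, 0]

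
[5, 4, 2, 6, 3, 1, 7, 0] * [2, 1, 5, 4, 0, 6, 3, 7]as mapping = [0→6, 1→0, 2→5, 3→3, 4→4, 5→1, 6→7, 7→2]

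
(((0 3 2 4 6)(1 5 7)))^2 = (0 2 6 3 4)(1 7 5)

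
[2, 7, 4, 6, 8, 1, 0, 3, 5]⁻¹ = [6, 5, 0, 7, 2, 8, 3, 1, 4]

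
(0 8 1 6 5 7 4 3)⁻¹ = (0 3 4 7 5 6 1 8)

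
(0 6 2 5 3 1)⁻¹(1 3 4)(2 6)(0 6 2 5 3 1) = (0 1 4)(2 5)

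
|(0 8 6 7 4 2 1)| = 7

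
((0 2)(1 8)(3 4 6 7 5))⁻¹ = (0 2)(1 8)(3 5 7 6 4)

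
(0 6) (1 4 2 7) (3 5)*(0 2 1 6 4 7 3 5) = (0 4 1 7 6 2 3) 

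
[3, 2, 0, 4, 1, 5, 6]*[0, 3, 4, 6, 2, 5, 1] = [6, 4, 0, 2, 3, 5, 1]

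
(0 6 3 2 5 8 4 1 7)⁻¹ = (0 7 1 4 8 5 2 3 6)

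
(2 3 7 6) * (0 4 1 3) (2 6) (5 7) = (0 4 1 3 5 7 2) 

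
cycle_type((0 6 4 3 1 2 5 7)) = 8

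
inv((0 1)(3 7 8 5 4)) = (0 1)(3 4 5 8 7)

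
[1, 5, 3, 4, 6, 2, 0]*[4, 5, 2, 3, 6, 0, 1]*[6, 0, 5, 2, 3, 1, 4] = [1, 6, 2, 4, 0, 5, 3]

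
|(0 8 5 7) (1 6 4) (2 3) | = 12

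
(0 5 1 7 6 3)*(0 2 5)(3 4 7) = (1 3 2 5)(4 7 6)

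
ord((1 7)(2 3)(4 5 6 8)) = 4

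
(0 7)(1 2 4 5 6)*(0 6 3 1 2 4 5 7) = (1 4 7 6 2 5 3)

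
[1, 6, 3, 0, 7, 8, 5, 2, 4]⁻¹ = [3, 0, 7, 2, 8, 6, 1, 4, 5]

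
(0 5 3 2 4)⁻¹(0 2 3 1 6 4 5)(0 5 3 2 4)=(0 3 5 4 2 1 6)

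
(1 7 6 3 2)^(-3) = (1 6 2 7 3)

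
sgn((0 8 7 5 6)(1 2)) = -1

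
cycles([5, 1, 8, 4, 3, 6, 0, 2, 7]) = (0 5 6)(2 8 7)(3 4)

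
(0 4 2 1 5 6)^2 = (0 2 5)(1 6 4)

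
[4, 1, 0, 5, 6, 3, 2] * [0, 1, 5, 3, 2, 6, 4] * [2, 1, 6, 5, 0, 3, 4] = [6, 1, 2, 4, 0, 5, 3]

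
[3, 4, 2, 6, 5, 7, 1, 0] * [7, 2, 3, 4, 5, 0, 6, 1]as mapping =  [0→4, 1→5, 2→3, 3→6, 4→0, 5→1, 6→2, 7→7]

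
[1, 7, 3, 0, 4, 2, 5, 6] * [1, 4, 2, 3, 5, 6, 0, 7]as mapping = [0→4, 1→7, 2→3, 3→1, 4→5, 5→2, 6→6, 7→0]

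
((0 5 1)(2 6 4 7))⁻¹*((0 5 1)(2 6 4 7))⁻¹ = (0 5 1)(2 4)(6 7)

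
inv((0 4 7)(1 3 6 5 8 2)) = (0 7 4)(1 2 8 5 6 3)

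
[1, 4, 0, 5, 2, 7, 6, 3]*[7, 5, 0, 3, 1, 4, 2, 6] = [5, 1, 7, 4, 0, 6, 2, 3]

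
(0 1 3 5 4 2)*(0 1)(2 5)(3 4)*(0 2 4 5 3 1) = (0 2)(1 5)(3 4)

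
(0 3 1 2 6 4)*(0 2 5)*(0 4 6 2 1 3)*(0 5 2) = (0 5 4 1 2)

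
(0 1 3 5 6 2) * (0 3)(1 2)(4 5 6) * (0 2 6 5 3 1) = (0 6)(1 2)(3 5 4)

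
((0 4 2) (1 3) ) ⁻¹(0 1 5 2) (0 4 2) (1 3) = (0 4 3 5) 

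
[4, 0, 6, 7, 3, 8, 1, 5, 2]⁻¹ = [1, 6, 8, 4, 0, 7, 2, 3, 5]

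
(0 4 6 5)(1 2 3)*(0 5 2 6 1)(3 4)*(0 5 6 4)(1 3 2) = (0 2)(1 4 3 5 6)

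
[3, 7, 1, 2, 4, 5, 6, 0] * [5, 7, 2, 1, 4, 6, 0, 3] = [1, 3, 7, 2, 4, 6, 0, 5]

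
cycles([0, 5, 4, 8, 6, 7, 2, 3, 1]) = (1 5 7 3 8)(2 4 6)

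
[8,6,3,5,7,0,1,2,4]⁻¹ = [5,6,7,2,8,3,1,4,0]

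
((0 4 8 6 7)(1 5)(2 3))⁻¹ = (0 7 6 8 4)(1 5)(2 3)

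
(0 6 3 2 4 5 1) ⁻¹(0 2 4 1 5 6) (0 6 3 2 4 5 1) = (0 1 3 6 4 5) 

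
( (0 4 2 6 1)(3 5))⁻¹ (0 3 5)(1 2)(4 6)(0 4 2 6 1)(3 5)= (0 6)(1 2)(3 4 5)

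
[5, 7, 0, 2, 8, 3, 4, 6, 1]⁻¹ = [2, 8, 3, 5, 6, 0, 7, 1, 4]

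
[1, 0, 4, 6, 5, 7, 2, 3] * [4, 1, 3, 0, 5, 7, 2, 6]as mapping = [0→1, 1→4, 2→5, 3→2, 4→7, 5→6, 6→3, 7→0]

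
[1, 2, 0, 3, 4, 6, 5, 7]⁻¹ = [2, 0, 1, 3, 4, 6, 5, 7]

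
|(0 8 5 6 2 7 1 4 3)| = 9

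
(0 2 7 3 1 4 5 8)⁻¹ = (0 8 5 4 1 3 7 2)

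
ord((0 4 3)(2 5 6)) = 3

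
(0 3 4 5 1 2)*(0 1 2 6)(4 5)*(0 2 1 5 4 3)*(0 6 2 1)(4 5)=(0 6 1 2 4 3 5)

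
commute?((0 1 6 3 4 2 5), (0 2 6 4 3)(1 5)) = no:(0 1 6 3 4 2 5)*(0 2 6 4 3)(1 5) = (0 5 2 1 4 6), (0 2 6 4 3)(1 5)*(0 1 6 3 4 2 5) = (0 5 6 2 3 1)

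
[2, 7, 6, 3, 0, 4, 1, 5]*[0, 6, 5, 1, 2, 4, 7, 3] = [5, 3, 7, 1, 0, 2, 6, 4]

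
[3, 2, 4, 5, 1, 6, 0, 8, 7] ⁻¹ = [6, 4, 1, 0, 2, 3, 5, 8, 7] 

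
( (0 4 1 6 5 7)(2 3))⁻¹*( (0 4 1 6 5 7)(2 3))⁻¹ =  (0 5 1)(4 7 6)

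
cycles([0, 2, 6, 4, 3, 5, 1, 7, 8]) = (1 2 6) (3 4) 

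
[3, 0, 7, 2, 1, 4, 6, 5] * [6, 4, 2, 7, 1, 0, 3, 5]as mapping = [0→7, 1→6, 2→5, 3→2, 4→4, 5→1, 6→3, 7→0]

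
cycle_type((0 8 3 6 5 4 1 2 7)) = 9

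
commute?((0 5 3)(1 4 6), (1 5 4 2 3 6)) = no:(0 5 3)(1 4 6)*(1 5 4 2 3 6) = (0 4 1 2 3)(5 6), (1 5 4 2 3 6)*(0 5 3)(1 4 6) = (0 5 6 4 2)(1 3)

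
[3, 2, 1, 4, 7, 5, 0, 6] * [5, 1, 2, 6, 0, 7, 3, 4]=[6, 2, 1, 0, 4, 7, 5, 3]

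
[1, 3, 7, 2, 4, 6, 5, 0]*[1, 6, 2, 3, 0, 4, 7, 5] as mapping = [0→6, 1→3, 2→5, 3→2, 4→0, 5→7, 6→4, 7→1] 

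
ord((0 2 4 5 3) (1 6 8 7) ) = 20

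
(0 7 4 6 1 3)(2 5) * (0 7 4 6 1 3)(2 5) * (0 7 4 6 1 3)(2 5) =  (0 6)(1 7)(2 5)(3 4)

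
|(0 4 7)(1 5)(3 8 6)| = 6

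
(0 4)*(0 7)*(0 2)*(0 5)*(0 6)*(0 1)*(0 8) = (0 4 7 2 5 6 1 8)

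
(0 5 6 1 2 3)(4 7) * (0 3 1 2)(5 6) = (0 6 2 1)(4 7)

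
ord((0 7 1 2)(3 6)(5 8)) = 4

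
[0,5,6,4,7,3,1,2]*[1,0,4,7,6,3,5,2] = [1,3,5,6,2,7,0,4]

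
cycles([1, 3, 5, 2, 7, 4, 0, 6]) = (0 1 3 2 5 4 7 6)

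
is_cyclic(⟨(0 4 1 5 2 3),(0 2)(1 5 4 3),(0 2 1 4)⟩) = no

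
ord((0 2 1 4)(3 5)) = 4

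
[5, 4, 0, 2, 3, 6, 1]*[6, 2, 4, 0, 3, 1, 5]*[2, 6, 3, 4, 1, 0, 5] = [6, 4, 5, 1, 2, 0, 3]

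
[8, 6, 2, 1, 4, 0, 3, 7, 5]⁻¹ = [5, 3, 2, 6, 4, 8, 1, 7, 0]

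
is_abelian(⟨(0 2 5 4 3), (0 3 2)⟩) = no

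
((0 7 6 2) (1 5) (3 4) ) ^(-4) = () 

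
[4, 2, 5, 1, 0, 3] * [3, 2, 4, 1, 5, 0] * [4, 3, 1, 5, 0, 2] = [2, 0, 4, 1, 5, 3]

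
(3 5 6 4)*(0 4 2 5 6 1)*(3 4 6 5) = (0 6 2 3 5 1)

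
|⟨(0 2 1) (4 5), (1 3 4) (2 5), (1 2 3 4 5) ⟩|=720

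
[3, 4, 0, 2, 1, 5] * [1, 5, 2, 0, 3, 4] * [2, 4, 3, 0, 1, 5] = [2, 0, 4, 3, 5, 1]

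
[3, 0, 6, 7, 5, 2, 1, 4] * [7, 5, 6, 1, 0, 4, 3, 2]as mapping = [0→1, 1→7, 2→3, 3→2, 4→4, 5→6, 6→5, 7→0]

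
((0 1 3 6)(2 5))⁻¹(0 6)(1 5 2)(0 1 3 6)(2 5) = (0 1)(2 5 3)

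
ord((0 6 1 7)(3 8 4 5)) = 4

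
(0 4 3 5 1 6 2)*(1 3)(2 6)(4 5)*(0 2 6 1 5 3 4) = (0 3)(1 6)(4 5)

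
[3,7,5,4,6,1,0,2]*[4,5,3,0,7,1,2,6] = [0,6,1,7,2,5,4,3]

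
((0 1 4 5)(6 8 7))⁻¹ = (0 5 4 1)(6 7 8)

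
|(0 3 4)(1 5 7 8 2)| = 15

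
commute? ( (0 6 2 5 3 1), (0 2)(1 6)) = no: (0 6 2 5 3 1)*(0 2)(1 6) = (0 1 2 5 3 6), (0 2)(1 6)*(0 6 2 5 3 1) = (0 5 3 1 2 6)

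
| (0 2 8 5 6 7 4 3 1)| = 9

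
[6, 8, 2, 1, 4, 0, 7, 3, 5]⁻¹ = [5, 3, 2, 7, 4, 8, 0, 6, 1]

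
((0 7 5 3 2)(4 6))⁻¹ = (0 2 3 5 7)(4 6)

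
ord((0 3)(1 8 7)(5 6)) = 6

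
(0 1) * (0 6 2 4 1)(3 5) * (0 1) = (0 1 6 2 4)(3 5)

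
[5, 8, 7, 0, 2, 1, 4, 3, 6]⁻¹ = [3, 5, 4, 7, 6, 0, 8, 2, 1]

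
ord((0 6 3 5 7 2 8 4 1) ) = 9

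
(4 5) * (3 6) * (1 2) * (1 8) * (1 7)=(1 2 8 7)(3 6)(4 5)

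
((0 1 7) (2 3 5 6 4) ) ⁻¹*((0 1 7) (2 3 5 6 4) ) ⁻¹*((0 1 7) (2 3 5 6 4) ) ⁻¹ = (2 5 4 3 6) 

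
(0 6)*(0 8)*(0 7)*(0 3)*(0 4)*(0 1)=(0 6 8 7 3 4 1)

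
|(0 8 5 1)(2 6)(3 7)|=4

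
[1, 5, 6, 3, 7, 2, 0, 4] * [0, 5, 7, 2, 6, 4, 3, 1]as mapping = [0→5, 1→4, 2→3, 3→2, 4→1, 5→7, 6→0, 7→6]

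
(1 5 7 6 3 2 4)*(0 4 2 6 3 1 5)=(0 4 5 7 3 6 1)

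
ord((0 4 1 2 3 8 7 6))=8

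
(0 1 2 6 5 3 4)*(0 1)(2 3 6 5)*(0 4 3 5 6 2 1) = (0 4)(1 5 2 6)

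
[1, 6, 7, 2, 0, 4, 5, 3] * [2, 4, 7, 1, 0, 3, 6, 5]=[4, 6, 5, 7, 2, 0, 3, 1]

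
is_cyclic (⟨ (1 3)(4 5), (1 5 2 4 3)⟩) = no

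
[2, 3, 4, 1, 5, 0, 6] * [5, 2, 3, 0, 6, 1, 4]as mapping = [0→3, 1→0, 2→6, 3→2, 4→1, 5→5, 6→4]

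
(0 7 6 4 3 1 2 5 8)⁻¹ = (0 8 5 2 1 3 4 6 7)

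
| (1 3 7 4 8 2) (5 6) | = 6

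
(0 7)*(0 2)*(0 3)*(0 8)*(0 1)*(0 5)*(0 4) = (0 7 2 3 8 1 5 4)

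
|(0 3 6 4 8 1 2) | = 7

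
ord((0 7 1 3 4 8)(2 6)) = 6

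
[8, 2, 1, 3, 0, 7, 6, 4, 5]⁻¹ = [4, 2, 1, 3, 7, 8, 6, 5, 0]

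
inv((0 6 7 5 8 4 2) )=(0 2 4 8 5 7 6) 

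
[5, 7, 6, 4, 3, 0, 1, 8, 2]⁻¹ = [5, 6, 8, 4, 3, 0, 2, 1, 7]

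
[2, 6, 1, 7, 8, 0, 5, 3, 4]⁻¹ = [5, 2, 0, 7, 8, 6, 1, 3, 4]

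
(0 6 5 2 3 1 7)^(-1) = (0 7 1 3 2 5 6)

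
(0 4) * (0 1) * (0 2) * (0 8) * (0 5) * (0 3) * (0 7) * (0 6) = (0 4 1 2 8 5 3 7 6)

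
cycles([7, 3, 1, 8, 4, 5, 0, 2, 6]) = (0 7 2 1 3 8 6)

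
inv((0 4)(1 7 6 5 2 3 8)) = (0 4)(1 8 3 2 5 6 7)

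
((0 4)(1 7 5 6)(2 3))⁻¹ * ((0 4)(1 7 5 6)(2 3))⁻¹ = (1 5)(6 7)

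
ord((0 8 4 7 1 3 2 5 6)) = 9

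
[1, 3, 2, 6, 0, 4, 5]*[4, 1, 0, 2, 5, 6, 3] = [1, 2, 0, 3, 4, 5, 6]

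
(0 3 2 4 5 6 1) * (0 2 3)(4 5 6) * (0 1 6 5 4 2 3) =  (0 1 3)(2 4 5)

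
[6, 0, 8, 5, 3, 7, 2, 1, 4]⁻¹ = [1, 7, 6, 4, 8, 3, 0, 5, 2]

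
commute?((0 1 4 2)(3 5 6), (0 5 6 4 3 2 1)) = no:(0 1 4 2)(3 5 6) * (0 5 6 4 3 2 1) = (1 3 6 2 5 4), (0 5 6 4 3 2 1) * (0 1 4 2)(3 5 6) = (0 6 2 4 5 3)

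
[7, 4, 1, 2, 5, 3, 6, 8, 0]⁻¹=[8, 2, 3, 5, 1, 4, 6, 0, 7]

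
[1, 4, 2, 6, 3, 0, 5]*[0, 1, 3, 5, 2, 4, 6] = [1, 2, 3, 6, 5, 0, 4]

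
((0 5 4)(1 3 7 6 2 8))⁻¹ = (0 4 5)(1 8 2 6 7 3)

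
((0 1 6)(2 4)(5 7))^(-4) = (0 6 1)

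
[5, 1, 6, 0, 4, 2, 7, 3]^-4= [2, 1, 7, 5, 4, 6, 3, 0]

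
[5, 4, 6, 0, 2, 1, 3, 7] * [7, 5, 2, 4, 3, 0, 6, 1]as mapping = [0→0, 1→3, 2→6, 3→7, 4→2, 5→5, 6→4, 7→1]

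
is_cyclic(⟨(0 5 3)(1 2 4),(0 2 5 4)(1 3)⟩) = no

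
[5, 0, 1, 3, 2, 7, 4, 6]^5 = [2, 4, 6, 3, 7, 1, 5, 0]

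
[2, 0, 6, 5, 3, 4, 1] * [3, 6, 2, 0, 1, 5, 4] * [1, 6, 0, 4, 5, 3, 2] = [0, 4, 5, 3, 1, 6, 2]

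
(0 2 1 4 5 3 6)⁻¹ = (0 6 3 5 4 1 2)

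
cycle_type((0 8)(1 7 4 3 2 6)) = 2.6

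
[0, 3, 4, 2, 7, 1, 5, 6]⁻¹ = [0, 5, 3, 1, 2, 6, 7, 4]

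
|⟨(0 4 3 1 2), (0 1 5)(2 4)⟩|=720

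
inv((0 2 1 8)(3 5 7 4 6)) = (0 8 1 2)(3 6 4 7 5)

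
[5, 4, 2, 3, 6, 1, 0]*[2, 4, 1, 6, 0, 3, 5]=[3, 0, 1, 6, 5, 4, 2]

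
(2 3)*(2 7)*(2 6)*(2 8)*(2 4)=(2 3 7 6 8 4)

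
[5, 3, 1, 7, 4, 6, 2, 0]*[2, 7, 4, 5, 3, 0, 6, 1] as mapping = [0→0, 1→5, 2→7, 3→1, 4→3, 5→6, 6→4, 7→2] 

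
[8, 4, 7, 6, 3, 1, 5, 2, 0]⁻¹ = [8, 5, 7, 4, 1, 6, 3, 2, 0]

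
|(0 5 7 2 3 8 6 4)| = 8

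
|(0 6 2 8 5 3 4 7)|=8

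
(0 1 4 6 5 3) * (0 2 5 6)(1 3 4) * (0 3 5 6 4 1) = (0 5 1)(2 6 4 3)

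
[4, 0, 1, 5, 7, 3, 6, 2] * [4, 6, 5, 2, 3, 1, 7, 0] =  [3, 4, 6, 1, 0, 2, 7, 5]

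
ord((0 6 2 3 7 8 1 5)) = 8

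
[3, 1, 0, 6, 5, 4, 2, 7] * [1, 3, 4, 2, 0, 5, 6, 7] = [2, 3, 1, 6, 5, 0, 4, 7]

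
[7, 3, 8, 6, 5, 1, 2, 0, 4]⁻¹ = [7, 5, 6, 1, 8, 4, 3, 0, 2]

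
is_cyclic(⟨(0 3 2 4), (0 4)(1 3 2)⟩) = no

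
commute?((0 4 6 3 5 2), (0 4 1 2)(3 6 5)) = no:(0 4 6 3 5 2)*(0 4 1 2)(3 6 5) = (0 1 2 4 5), (0 4 1 2)(3 6 5)*(0 4 6 3 5 2) = (0 6 2 4 1)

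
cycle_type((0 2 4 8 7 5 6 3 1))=9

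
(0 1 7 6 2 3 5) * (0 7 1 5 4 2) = (0 5 7 6)(2 3 4)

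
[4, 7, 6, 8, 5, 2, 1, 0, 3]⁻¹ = [7, 6, 5, 8, 0, 4, 2, 1, 3]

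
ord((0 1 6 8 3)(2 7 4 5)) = 20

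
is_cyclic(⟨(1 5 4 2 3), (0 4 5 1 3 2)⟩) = no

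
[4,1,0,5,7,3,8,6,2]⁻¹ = [2,1,8,5,0,3,7,4,6]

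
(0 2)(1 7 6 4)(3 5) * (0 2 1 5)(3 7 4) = (0 1 4 5 7 6 3)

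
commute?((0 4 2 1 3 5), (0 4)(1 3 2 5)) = no:(0 4 2 1 3 5) * (0 4)(1 3 2 5) = (1 2 3)(4 5), (0 4)(1 3 2 5) * (0 4 2 1 3 5) = (0 2)(1 5 3)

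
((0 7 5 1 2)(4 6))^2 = (0 5 2 7 1)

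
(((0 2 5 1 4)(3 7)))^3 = (0 1 2 4 5)(3 7)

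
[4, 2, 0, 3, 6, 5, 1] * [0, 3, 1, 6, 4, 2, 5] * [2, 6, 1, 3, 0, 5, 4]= [0, 6, 2, 4, 5, 1, 3]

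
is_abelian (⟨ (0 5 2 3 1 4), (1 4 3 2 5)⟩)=no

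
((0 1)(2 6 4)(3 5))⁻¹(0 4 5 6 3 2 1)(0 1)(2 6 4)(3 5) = (0 1 2 3 4 5 6)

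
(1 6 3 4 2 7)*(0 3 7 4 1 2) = (0 3 1 6 7 2 4)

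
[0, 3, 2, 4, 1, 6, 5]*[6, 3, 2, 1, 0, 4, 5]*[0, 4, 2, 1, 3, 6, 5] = [5, 4, 2, 0, 1, 6, 3]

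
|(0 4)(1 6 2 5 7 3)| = 6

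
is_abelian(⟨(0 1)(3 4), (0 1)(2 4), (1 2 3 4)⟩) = no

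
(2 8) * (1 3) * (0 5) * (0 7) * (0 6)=(0 5 7 6)(1 3)(2 8)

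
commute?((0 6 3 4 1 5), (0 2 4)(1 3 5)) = no:(0 6 3 4 1 5) * (0 2 4)(1 3 5) = (0 6 5 2 4 3), (0 2 4)(1 3 5) * (0 6 3 4 1 5) = (0 2 1 4 6 3)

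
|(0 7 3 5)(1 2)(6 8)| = 4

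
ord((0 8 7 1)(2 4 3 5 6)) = 20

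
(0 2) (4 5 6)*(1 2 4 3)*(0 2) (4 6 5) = (0 6 3 1) 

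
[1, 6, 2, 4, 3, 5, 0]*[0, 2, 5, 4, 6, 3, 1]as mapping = [0→2, 1→1, 2→5, 3→6, 4→4, 5→3, 6→0]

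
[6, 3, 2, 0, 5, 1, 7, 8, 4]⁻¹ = [3, 5, 2, 1, 8, 4, 0, 6, 7]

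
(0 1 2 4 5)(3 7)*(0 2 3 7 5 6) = (0 1 3 5 2 4 6)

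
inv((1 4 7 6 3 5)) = (1 5 3 6 7 4)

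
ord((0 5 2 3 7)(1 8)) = 10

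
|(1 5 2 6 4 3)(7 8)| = 6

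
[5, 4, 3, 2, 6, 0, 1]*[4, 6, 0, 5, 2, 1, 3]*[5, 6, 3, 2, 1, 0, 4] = [6, 3, 0, 5, 2, 1, 4]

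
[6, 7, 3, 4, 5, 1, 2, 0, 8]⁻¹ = [7, 5, 6, 2, 3, 4, 0, 1, 8]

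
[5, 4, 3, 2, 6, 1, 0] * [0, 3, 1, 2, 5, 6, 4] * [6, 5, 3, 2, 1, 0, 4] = [4, 0, 3, 5, 1, 2, 6]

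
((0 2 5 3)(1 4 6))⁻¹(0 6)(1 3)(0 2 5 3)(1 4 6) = (0 4)(1 2)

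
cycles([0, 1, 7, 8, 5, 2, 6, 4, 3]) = (2 7 4 5)(3 8)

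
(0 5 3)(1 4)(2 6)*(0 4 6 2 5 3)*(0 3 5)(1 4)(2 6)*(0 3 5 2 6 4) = (0 2 4)(1 6 3)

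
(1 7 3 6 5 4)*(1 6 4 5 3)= (1 7)(3 4 6)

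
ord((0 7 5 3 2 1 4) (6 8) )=14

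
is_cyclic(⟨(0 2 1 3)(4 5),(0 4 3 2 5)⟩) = no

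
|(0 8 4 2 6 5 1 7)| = 8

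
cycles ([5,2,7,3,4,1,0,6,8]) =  (0 5 1 2 7 6)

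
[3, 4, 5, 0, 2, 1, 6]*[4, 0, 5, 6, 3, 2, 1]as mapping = [0→6, 1→3, 2→2, 3→4, 4→5, 5→0, 6→1]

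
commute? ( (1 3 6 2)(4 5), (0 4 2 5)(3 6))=no: (1 3 6 2)(4 5)*(0 4 2 5)(3 6)=(0 4)(1 6 5 2), (0 4 2 5)(3 6)*(1 3 6 2)(4 5)=(0 5)(1 3 2 4)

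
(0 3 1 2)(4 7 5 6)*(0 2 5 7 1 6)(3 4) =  (0 4 1 5)(3 6)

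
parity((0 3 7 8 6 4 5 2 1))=even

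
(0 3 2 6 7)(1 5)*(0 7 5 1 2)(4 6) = (0 3)(2 4 6 5)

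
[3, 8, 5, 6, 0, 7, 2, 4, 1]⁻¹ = [4, 8, 6, 0, 7, 2, 3, 5, 1]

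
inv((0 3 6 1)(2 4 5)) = (0 1 6 3)(2 5 4)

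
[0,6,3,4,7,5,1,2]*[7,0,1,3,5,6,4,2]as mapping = [0→7,1→4,2→3,3→5,4→2,5→6,6→0,7→1]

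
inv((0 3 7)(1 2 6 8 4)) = (0 7 3)(1 4 8 6 2)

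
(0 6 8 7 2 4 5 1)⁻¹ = (0 1 5 4 2 7 8 6)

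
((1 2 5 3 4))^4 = (1 4 3 5 2)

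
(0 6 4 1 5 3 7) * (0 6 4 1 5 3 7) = (0 4 5 7 6 1 3)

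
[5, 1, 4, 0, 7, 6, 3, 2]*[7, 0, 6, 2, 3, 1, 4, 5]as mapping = [0→1, 1→0, 2→3, 3→7, 4→5, 5→4, 6→2, 7→6]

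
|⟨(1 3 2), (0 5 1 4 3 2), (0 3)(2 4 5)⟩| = 720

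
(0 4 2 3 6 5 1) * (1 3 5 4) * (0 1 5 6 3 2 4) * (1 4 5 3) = (0 3 1 4 5 2 6)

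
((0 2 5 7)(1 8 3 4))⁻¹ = (0 7 5 2)(1 4 3 8)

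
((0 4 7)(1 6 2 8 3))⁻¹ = (0 7 4)(1 3 8 2 6)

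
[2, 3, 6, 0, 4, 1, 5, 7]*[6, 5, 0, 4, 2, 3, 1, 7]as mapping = [0→0, 1→4, 2→1, 3→6, 4→2, 5→5, 6→3, 7→7]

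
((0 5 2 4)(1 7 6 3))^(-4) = ()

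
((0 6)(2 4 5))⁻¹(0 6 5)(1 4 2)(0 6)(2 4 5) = (0 2 6)(1 5 4)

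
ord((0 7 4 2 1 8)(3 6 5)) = 6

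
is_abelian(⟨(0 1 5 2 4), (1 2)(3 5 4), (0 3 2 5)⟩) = no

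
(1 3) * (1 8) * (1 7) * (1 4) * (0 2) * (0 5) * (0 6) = (0 2 5 6)(1 3 8 7 4)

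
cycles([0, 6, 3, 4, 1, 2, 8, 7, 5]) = (1 6 8 5 2 3 4)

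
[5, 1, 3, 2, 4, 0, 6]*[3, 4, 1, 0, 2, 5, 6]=[5, 4, 0, 1, 2, 3, 6]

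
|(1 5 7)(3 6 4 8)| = 12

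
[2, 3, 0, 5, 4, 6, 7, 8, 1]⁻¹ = [2, 8, 0, 1, 4, 3, 5, 6, 7]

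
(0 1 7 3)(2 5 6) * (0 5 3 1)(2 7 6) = (1 6 7)(2 3 5)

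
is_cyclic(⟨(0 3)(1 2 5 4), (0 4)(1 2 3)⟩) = no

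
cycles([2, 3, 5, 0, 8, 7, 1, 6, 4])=(0 2 5 7 6 1 3)(4 8)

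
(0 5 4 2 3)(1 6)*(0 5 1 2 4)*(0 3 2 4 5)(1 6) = (0 6 4 5 3)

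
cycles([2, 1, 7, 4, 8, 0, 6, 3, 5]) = (0 2 7 3 4 8 5)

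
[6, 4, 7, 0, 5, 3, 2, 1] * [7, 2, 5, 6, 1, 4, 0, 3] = [0, 1, 3, 7, 4, 6, 5, 2]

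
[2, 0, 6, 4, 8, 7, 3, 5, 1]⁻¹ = [1, 8, 0, 6, 3, 7, 2, 5, 4]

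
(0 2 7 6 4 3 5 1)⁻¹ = (0 1 5 3 4 6 7 2)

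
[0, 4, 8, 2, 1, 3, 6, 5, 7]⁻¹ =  [0, 4, 3, 5, 1, 7, 6, 8, 2]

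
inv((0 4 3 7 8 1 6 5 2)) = (0 2 5 6 1 8 7 3 4)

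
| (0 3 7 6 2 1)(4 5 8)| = 6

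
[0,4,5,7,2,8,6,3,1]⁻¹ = [0,8,4,7,1,2,6,3,5]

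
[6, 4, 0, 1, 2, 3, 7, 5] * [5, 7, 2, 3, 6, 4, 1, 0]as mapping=[0→1, 1→6, 2→5, 3→7, 4→2, 5→3, 6→0, 7→4]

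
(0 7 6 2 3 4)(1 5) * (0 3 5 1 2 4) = (0 7 6 4 3)(2 5)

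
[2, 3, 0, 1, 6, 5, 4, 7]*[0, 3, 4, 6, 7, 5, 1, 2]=[4, 6, 0, 3, 1, 5, 7, 2]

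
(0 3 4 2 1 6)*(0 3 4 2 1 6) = (0 4 1)(2 6 3)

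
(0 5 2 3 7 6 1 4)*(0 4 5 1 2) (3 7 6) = (0 1 5) (2 7 3 6) 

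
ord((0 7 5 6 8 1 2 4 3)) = 9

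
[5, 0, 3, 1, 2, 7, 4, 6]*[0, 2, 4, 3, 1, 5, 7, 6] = [5, 0, 3, 2, 4, 6, 1, 7]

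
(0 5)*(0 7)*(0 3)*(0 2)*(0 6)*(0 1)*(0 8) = (0 5 7 3 2 6 1 8)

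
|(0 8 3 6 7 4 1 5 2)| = 9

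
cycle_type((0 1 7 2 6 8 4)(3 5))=2.7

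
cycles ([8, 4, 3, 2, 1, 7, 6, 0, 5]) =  (0 8 5 7)(1 4)(2 3)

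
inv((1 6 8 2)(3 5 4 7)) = (1 2 8 6)(3 7 4 5)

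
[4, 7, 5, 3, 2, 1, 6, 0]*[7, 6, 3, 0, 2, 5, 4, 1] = [2, 1, 5, 0, 3, 6, 4, 7]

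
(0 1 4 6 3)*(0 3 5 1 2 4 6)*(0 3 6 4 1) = (0 2 1 4 3 6 5)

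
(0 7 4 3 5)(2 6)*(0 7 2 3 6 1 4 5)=(0 2 1 4 6 3)(5 7)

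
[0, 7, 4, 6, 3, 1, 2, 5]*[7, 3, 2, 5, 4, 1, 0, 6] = [7, 6, 4, 0, 5, 3, 2, 1]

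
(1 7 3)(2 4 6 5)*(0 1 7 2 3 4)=(0 1 2)(3 7 4 6 5)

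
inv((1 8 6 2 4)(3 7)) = (1 4 2 6 8)(3 7)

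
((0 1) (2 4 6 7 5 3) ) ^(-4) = (2 6 5) (3 4 7) 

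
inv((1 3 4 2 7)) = (1 7 2 4 3)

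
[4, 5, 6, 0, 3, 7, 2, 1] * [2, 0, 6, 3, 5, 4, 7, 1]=[5, 4, 7, 2, 3, 1, 6, 0]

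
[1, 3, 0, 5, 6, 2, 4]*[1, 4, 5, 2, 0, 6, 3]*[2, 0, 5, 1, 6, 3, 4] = [6, 5, 0, 4, 1, 3, 2]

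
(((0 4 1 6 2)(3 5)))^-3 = (0 1 2 4 6)(3 5)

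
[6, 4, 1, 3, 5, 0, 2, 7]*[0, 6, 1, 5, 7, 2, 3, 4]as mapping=[0→3, 1→7, 2→6, 3→5, 4→2, 5→0, 6→1, 7→4]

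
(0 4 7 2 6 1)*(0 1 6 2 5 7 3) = (0 4 3)(5 7)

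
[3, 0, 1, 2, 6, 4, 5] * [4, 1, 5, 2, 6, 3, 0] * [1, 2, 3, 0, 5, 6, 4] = [3, 5, 2, 6, 1, 4, 0]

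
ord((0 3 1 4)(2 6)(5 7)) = 4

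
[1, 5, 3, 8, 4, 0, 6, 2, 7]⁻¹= [5, 0, 7, 2, 4, 1, 6, 8, 3]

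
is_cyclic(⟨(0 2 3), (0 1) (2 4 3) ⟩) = no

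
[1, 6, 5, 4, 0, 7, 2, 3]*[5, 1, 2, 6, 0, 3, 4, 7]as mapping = [0→1, 1→4, 2→3, 3→0, 4→5, 5→7, 6→2, 7→6]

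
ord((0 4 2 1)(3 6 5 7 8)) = 20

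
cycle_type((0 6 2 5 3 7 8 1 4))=9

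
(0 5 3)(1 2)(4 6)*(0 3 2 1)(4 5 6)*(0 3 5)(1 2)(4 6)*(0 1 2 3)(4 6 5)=(0 6 1 3 4 5 2)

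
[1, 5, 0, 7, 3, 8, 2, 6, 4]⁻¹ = [2, 0, 6, 4, 8, 1, 7, 3, 5]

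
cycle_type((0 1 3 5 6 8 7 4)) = 8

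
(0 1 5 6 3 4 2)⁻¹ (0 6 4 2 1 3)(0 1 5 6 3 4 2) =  (0 5 4 1 3 2)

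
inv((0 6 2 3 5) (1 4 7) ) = (0 5 3 2 6) (1 7 4) 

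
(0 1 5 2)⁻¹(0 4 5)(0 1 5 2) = (1 4 2)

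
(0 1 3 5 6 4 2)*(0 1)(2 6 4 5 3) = (1 2)(4 6 5)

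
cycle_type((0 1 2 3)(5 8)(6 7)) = 2^2.4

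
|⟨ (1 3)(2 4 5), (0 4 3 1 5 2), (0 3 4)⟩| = 720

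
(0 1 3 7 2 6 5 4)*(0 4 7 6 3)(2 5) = (0 1)(2 3 6)(5 7)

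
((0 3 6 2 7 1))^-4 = (0 6 7)(1 3 2)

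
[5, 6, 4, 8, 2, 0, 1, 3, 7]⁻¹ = [5, 6, 4, 7, 2, 0, 1, 8, 3]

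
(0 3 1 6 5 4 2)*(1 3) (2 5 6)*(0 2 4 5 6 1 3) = (0 3) (1 4 6) 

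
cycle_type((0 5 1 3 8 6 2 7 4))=9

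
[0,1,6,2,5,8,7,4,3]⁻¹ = [0,1,3,8,7,4,2,6,5]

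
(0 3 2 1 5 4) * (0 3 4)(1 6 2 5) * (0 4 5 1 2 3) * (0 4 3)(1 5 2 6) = (0 2 1 6)(3 5)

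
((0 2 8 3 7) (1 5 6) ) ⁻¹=(0 7 3 8 2) (1 6 5) 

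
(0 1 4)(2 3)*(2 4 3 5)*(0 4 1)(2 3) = (1 2 5 3)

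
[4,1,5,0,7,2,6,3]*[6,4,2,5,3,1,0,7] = [3,4,1,6,7,2,0,5]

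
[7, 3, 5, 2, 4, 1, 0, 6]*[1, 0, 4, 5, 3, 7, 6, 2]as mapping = [0→2, 1→5, 2→7, 3→4, 4→3, 5→0, 6→1, 7→6]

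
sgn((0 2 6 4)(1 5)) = 1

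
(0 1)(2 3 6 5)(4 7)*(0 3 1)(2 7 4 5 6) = (1 3 2)(5 7)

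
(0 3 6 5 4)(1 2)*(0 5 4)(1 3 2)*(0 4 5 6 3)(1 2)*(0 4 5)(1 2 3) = (0 2 4 6)(1 3)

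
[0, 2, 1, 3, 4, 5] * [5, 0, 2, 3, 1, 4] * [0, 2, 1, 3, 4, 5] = [5, 1, 0, 3, 2, 4]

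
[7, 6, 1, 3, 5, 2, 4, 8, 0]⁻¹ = [8, 2, 5, 3, 6, 4, 1, 0, 7]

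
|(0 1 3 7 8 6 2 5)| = 8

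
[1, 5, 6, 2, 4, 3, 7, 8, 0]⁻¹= [8, 0, 3, 5, 4, 1, 2, 6, 7]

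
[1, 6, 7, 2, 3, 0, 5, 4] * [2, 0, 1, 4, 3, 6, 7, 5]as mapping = [0→0, 1→7, 2→5, 3→1, 4→4, 5→2, 6→6, 7→3]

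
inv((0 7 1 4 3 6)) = (0 6 3 4 1 7)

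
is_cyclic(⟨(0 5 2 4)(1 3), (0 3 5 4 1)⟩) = no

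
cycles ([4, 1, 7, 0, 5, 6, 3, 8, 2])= (0 4 5 6 3)(2 7 8)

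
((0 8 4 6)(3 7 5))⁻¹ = (0 6 4 8)(3 5 7)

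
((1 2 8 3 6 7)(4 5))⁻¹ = (1 7 6 3 8 2)(4 5)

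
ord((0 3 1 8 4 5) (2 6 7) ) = 6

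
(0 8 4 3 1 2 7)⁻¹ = (0 7 2 1 3 4 8)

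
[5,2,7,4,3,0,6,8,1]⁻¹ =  [5,8,1,4,3,0,6,2,7]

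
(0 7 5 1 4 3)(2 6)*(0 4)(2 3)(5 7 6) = (0 6 3 4 2 5 1)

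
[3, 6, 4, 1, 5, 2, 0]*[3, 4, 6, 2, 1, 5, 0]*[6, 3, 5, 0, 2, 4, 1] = [5, 6, 3, 2, 4, 1, 0]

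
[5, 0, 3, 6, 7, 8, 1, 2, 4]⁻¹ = [1, 6, 7, 2, 8, 0, 3, 4, 5]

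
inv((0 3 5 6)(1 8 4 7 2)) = (0 6 5 3)(1 2 7 4 8)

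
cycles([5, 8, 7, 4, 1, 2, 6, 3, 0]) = (0 5 2 7 3 4 1 8)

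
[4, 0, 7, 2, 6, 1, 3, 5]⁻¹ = [1, 5, 3, 6, 0, 7, 4, 2]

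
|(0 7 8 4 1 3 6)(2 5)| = 14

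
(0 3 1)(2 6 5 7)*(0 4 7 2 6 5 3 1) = (0 1 4 7 6 3)(2 5)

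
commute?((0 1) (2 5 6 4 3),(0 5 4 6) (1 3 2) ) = no:(0 1) (2 5 6 4 3)*(0 5 4 6) (1 3 2) = (0 3 1 5) (2 4),(0 5 4 6) (1 3 2)*(0 1) (2 5 6 4 3) = (0 6 1 2) (3 5) 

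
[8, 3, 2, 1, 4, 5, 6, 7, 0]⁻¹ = [8, 3, 2, 1, 4, 5, 6, 7, 0]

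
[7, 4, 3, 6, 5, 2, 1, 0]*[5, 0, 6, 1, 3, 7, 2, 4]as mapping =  [0→4, 1→3, 2→1, 3→2, 4→7, 5→6, 6→0, 7→5]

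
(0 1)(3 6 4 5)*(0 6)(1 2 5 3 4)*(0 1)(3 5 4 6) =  (0 2 4 5 6)(1 3)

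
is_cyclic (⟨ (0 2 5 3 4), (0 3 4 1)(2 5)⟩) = no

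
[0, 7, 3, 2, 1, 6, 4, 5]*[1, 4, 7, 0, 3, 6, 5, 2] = [1, 2, 0, 7, 4, 5, 3, 6]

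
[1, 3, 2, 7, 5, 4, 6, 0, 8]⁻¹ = [7, 0, 2, 1, 5, 4, 6, 3, 8]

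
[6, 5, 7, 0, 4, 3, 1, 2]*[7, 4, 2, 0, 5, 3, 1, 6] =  [1, 3, 6, 7, 5, 0, 4, 2]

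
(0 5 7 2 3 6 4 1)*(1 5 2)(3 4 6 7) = (0 2 4 5 3 7 1)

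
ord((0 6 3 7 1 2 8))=7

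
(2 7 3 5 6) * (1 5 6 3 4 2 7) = (1 5 3 6 7 4 2)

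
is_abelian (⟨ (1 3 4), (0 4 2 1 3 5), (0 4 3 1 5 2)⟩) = no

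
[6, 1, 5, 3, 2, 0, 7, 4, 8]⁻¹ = [5, 1, 4, 3, 7, 2, 0, 6, 8]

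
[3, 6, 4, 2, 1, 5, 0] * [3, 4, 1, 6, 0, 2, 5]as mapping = [0→6, 1→5, 2→0, 3→1, 4→4, 5→2, 6→3]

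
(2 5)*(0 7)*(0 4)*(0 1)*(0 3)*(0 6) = (0 7 4 1 3 6)(2 5)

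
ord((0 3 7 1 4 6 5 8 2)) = 9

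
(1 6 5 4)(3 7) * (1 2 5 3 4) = (1 6 3 7 4 2 5)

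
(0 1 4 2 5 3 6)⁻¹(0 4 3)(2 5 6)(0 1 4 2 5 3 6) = (0 5 3)(1 2 6)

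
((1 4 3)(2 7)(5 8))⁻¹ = (1 3 4)(2 7)(5 8)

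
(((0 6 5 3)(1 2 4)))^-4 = (1 4 2)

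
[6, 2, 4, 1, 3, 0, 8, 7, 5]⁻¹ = [5, 3, 1, 4, 2, 8, 0, 7, 6]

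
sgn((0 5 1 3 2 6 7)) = 1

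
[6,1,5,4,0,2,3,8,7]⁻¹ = [4,1,5,6,3,2,0,8,7]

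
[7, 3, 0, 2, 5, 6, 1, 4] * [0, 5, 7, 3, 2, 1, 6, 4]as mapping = [0→4, 1→3, 2→0, 3→7, 4→1, 5→6, 6→5, 7→2]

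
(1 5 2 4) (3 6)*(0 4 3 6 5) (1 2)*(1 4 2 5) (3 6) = (0 2 6 3 1) (4 5) 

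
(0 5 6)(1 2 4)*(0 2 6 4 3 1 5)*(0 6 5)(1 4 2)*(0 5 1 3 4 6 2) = (0 2 4 5)(3 6)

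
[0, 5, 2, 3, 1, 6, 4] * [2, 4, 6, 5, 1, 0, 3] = [2, 0, 6, 5, 4, 3, 1]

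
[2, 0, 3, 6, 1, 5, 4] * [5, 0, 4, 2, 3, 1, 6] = [4, 5, 2, 6, 0, 1, 3]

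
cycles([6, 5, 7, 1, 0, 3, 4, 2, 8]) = (0 6 4) (1 5 3) (2 7) 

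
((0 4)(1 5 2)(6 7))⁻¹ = (0 4)(1 2 5)(6 7)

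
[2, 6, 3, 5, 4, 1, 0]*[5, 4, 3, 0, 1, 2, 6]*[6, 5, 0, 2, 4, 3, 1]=[2, 1, 6, 0, 5, 4, 3]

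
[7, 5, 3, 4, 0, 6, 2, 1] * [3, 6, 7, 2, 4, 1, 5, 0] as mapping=[0→0, 1→1, 2→2, 3→4, 4→3, 5→5, 6→7, 7→6] 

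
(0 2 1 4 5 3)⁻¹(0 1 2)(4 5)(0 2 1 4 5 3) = (1 2 4)(3 5)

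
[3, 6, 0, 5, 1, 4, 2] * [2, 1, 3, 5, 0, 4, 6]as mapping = [0→5, 1→6, 2→2, 3→4, 4→1, 5→0, 6→3]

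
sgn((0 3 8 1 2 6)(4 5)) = 1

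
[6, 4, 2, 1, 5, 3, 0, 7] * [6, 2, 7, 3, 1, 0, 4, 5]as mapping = [0→4, 1→1, 2→7, 3→2, 4→0, 5→3, 6→6, 7→5]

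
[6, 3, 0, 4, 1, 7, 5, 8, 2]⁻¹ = [2, 4, 8, 1, 3, 6, 0, 5, 7]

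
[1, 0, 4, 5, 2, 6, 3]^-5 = [1, 0, 4, 5, 2, 6, 3]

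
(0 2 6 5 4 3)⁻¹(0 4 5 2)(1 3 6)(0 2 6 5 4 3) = (0 5 1)(2 3 4 6)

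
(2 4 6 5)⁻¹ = (2 5 6 4)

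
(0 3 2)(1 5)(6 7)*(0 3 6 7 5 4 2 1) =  (0 6 5)(1 4 2 3)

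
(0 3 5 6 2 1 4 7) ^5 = (0 1 5 7 2 3 4 6) 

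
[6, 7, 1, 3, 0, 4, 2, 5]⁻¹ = [4, 2, 6, 3, 5, 7, 0, 1]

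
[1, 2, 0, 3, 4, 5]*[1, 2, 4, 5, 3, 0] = [2, 4, 1, 5, 3, 0]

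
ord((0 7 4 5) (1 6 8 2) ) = 4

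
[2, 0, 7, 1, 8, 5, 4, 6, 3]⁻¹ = [1, 3, 0, 8, 6, 5, 7, 2, 4]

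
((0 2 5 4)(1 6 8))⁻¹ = (0 4 5 2)(1 8 6)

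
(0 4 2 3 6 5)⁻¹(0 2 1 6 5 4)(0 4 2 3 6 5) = (0 2 4 3 1 5)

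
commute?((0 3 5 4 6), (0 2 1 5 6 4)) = no:(0 3 5 4 6) * (0 2 1 5 6 4) = (0 3 6 2 1 5), (0 2 1 5 6 4) * (0 3 5 4 6) = (0 2 1 4 3 5)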